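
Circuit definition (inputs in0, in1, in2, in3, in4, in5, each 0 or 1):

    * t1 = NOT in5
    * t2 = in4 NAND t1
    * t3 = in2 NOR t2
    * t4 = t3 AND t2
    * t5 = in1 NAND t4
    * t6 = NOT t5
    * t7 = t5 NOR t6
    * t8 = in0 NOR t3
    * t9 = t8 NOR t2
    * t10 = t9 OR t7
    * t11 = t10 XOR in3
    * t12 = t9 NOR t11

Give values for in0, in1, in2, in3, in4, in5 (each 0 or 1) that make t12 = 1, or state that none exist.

in0=0, in1=0, in2=0, in3=0, in4=0, in5=1

t12 = t9 NOR t11 must be 1, so both t9 = 0 and t11 = 0.
Check with in0=0, in1=0, in2=0, in3=0, in4=0, in5=1:
t1 = NOT in5 = NOT 1 = 0
t2 = in4 NAND t1 = 0 NAND 0 = 1
t3 = in2 NOR t2 = 0 NOR 1 = 0
t4 = t3 AND t2 = 0 AND 1 = 0
t5 = in1 NAND t4 = 0 NAND 0 = 1
t6 = NOT t5 = NOT 1 = 0
t7 = t5 NOR t6 = 1 NOR 0 = 0
t8 = in0 NOR t3 = 0 NOR 0 = 1
t9 = t8 NOR t2 = 1 NOR 1 = 0
t10 = t9 OR t7 = 0 OR 0 = 0
t11 = t10 XOR in3 = 0 XOR 0 = 0
t12 = t9 NOR t11 = 0 NOR 0 = 1
So t12 = 1 as required.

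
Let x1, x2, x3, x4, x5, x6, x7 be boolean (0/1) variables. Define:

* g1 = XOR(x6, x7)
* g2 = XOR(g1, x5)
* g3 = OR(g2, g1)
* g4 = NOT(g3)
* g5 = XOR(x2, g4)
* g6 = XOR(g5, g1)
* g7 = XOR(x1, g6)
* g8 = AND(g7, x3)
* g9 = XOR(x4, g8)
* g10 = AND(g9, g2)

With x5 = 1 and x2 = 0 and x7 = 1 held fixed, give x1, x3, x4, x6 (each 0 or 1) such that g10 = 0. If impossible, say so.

x1=0, x3=1, x4=0, x6=1

g10 = AND(g9, g2) must be 0, so at least one of g9, g2 is 0.
Check with x5 = 1 and x2 = 0 and x7 = 1 and x1=0, x3=1, x4=0, x6=1:
g1 = XOR(x6, x7) = XOR(1, 1) = 0
g2 = XOR(g1, x5) = XOR(0, 1) = 1
g3 = OR(g2, g1) = OR(1, 0) = 1
g4 = NOT(g3) = NOT 1 = 0
g5 = XOR(x2, g4) = XOR(0, 0) = 0
g6 = XOR(g5, g1) = XOR(0, 0) = 0
g7 = XOR(x1, g6) = XOR(0, 0) = 0
g8 = AND(g7, x3) = AND(0, 1) = 0
g9 = XOR(x4, g8) = XOR(0, 0) = 0
g10 = AND(g9, g2) = AND(0, 1) = 0
So g10 = 0.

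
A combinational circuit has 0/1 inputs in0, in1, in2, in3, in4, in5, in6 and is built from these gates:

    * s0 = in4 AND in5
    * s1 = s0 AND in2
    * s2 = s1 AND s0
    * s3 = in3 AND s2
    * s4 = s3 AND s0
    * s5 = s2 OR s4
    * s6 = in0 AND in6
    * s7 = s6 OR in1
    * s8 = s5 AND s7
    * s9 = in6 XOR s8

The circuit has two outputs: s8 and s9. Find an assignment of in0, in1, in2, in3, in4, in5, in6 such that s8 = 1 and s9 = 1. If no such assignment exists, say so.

Check with in0=0, in1=1, in2=1, in3=0, in4=1, in5=1, in6=0:
s0 = in4 AND in5 = 1 AND 1 = 1
s1 = s0 AND in2 = 1 AND 1 = 1
s2 = s1 AND s0 = 1 AND 1 = 1
s3 = in3 AND s2 = 0 AND 1 = 0
s4 = s3 AND s0 = 0 AND 1 = 0
s5 = s2 OR s4 = 1 OR 0 = 1
s6 = in0 AND in6 = 0 AND 0 = 0
s7 = s6 OR in1 = 0 OR 1 = 1
s8 = s5 AND s7 = 1 AND 1 = 1
s9 = in6 XOR s8 = 0 XOR 1 = 1
So s8 = 1 and s9 = 1.

in0=0, in1=1, in2=1, in3=0, in4=1, in5=1, in6=0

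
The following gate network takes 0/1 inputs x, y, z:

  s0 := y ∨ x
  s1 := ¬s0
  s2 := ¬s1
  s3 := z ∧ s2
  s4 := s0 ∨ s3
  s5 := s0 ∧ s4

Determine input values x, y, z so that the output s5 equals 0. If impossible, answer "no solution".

x=0 y=0 z=1

Check with x=0 y=0 z=1:
s0 = y ∨ x = 0 ∨ 0 = 0
s1 = ¬s0 = ¬0 = 1
s2 = ¬s1 = ¬1 = 0
s3 = z ∧ s2 = 1 ∧ 0 = 0
s4 = s0 ∨ s3 = 0 ∨ 0 = 0
s5 = s0 ∧ s4 = 0 ∧ 0 = 0
So s5 = 0 as required.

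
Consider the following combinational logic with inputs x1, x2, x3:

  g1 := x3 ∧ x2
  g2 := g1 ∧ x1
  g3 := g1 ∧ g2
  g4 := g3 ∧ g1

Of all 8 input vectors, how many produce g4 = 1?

g4 = g3 ∧ g1 must be 1, so both g3 = 1 and g1 = 1.
g3 = g1 ∧ g2 must be 1, so both g1 = 1 and g2 = 1.
g1 = x3 ∧ x2 must be 1, so both x3 = 1 and x2 = 1.
Satisfying assignments:
  x1=1, x2=1, x3=1

1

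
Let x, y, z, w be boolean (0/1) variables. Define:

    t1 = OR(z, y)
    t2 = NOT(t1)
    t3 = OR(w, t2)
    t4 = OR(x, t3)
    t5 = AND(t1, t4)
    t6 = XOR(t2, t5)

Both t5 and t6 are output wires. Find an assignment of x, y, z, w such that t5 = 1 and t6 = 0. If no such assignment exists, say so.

no solution exists

Across all 16 input combinations, none give both t5 = 1 and t6 = 0.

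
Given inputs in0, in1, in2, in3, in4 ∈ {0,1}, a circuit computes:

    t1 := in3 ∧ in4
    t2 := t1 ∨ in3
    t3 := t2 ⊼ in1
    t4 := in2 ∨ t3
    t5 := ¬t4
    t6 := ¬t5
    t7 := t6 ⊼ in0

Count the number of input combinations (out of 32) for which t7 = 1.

t7 = t6 ⊼ in0 must be 1, so at least one of t6, in0 is 0.
Enumerating the 32 input combinations, 18 give t7 = 1 and 14 give t7 = 0.

18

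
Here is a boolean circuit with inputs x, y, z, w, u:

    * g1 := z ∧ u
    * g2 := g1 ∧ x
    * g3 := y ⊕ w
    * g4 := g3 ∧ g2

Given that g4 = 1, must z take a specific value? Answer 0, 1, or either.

g4 = g3 ∧ g2 must be 1, so both g3 = 1 and g2 = 1.
g3 = y ⊕ w must be 1, so y and w differ.
g2 = g1 ∧ x must be 1, so both g1 = 1 and x = 1.
Every assignment with g4 = 1 has z = 1; there are 2 such assignment(s).
  x=1, y=0, z=1, w=1, u=1
  x=1, y=1, z=1, w=0, u=1

1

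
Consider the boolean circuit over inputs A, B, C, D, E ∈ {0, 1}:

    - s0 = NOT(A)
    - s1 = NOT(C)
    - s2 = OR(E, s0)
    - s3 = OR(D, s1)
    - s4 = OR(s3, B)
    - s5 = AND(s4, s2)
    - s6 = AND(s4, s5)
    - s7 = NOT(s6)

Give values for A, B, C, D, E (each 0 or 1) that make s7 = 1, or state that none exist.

Check with A=1, B=0, C=1, D=0, E=0:
s0 = NOT(A) = NOT 1 = 0
s1 = NOT(C) = NOT 1 = 0
s2 = OR(E, s0) = OR(0, 0) = 0
s3 = OR(D, s1) = OR(0, 0) = 0
s4 = OR(s3, B) = OR(0, 0) = 0
s5 = AND(s4, s2) = AND(0, 0) = 0
s6 = AND(s4, s5) = AND(0, 0) = 0
s7 = NOT(s6) = NOT 0 = 1
So s7 = 1 as required.

A=1, B=0, C=1, D=0, E=0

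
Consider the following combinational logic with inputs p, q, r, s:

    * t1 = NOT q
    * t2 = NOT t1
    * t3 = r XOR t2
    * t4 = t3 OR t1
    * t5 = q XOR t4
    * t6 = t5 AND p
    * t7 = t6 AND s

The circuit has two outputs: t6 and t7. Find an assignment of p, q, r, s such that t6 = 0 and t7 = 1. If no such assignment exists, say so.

Across all 16 input combinations, none give both t6 = 0 and t7 = 1.

no solution exists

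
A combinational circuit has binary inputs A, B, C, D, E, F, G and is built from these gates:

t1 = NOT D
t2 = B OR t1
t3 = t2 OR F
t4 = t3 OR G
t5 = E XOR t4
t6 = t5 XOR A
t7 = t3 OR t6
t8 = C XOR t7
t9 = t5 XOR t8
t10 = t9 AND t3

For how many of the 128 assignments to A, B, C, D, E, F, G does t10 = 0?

72

t10 = t9 AND t3 must be 0, so at least one of t9, t3 is 0.
Enumerating the 128 input combinations, 72 give t10 = 0 and 56 give t10 = 1.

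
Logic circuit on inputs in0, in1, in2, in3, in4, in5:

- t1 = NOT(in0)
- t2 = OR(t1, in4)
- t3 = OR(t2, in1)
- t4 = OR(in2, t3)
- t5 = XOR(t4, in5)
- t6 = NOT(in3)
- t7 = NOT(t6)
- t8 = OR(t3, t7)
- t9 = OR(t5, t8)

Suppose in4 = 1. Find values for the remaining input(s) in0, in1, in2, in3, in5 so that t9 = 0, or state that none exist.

With in4 = 1 fixed, none of the 32 settings of in0, in1, in2, in3, in5 give t9 = 0.
For example, with in0=0, in1=0, in2=1, in3=1, in5=1:
t1 = NOT(in0) = NOT 0 = 1
t2 = OR(t1, in4) = OR(1, 1) = 1
t3 = OR(t2, in1) = OR(1, 0) = 1
t4 = OR(in2, t3) = OR(1, 1) = 1
t5 = XOR(t4, in5) = XOR(1, 1) = 0
t6 = NOT(in3) = NOT 1 = 0
t7 = NOT(t6) = NOT 0 = 1
t8 = OR(t3, t7) = OR(1, 1) = 1
t9 = OR(t5, t8) = OR(0, 1) = 1
giving t9 = 1 ≠ 0.

no solution exists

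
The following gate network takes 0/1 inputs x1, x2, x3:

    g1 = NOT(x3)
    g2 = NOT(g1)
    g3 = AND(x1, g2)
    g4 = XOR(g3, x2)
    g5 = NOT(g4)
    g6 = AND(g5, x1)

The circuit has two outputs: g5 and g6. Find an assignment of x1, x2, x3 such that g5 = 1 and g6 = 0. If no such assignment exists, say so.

Check with x1=0 x2=0 x3=1:
g1 = NOT(x3) = NOT 1 = 0
g2 = NOT(g1) = NOT 0 = 1
g3 = AND(x1, g2) = AND(0, 1) = 0
g4 = XOR(g3, x2) = XOR(0, 0) = 0
g5 = NOT(g4) = NOT 0 = 1
g6 = AND(g5, x1) = AND(1, 0) = 0
So g5 = 1 and g6 = 0.

x1=0 x2=0 x3=1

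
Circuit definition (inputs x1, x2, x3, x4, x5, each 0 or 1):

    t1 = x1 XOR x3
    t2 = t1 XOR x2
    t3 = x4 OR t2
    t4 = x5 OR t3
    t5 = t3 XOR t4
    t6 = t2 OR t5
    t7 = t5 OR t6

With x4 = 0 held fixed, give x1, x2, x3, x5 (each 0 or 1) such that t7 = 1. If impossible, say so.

x1=1, x2=0, x3=1, x5=1

t7 = t5 OR t6 must be 1, so at least one of t5, t6 is 1.
Check with x4 = 0 and x1=1, x2=0, x3=1, x5=1:
t1 = x1 XOR x3 = 1 XOR 1 = 0
t2 = t1 XOR x2 = 0 XOR 0 = 0
t3 = x4 OR t2 = 0 OR 0 = 0
t4 = x5 OR t3 = 1 OR 0 = 1
t5 = t3 XOR t4 = 0 XOR 1 = 1
t6 = t2 OR t5 = 0 OR 1 = 1
t7 = t5 OR t6 = 1 OR 1 = 1
So t7 = 1.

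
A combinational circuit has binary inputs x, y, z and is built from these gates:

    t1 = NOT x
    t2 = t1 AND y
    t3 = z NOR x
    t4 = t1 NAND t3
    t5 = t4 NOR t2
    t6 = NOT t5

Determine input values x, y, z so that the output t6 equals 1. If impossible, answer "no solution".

t6 = NOT t5 must be 1, so t5 = 0.
Check with x=0, y=1, z=1:
t1 = NOT x = NOT 0 = 1
t2 = t1 AND y = 1 AND 1 = 1
t3 = z NOR x = 1 NOR 0 = 0
t4 = t1 NAND t3 = 1 NAND 0 = 1
t5 = t4 NOR t2 = 1 NOR 1 = 0
t6 = NOT t5 = NOT 0 = 1
So t6 = 1 as required.

x=0, y=1, z=1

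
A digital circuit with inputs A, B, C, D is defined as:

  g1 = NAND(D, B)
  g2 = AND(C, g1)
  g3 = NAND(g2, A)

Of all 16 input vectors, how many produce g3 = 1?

g3 = NAND(g2, A) must be 1, so at least one of g2, A is 0.
Enumerating the 16 input combinations, 13 give g3 = 1 and 3 give g3 = 0.

13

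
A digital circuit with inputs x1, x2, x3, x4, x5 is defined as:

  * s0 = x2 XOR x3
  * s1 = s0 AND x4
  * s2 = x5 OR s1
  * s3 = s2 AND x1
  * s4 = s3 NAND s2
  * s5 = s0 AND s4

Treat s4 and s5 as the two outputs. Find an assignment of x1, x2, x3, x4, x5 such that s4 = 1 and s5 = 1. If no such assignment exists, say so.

x1=0, x2=1, x3=0, x4=0, x5=0

Check with x1=0, x2=1, x3=0, x4=0, x5=0:
s0 = x2 XOR x3 = 1 XOR 0 = 1
s1 = s0 AND x4 = 1 AND 0 = 0
s2 = x5 OR s1 = 0 OR 0 = 0
s3 = s2 AND x1 = 0 AND 0 = 0
s4 = s3 NAND s2 = 0 NAND 0 = 1
s5 = s0 AND s4 = 1 AND 1 = 1
So s4 = 1 and s5 = 1.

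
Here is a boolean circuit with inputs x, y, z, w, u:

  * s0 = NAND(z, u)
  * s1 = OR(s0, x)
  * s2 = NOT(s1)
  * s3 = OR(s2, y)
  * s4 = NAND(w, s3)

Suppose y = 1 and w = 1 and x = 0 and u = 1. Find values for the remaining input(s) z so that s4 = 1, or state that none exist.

With y = 1 and w = 1 and x = 0 and u = 1 fixed, none of the 2 settings of z give s4 = 1.
For example, with z=1:
s0 = NAND(z, u) = NAND(1, 1) = 0
s1 = OR(s0, x) = OR(0, 0) = 0
s2 = NOT(s1) = NOT 0 = 1
s3 = OR(s2, y) = OR(1, 1) = 1
s4 = NAND(w, s3) = NAND(1, 1) = 0
giving s4 = 0 ≠ 1.

no solution exists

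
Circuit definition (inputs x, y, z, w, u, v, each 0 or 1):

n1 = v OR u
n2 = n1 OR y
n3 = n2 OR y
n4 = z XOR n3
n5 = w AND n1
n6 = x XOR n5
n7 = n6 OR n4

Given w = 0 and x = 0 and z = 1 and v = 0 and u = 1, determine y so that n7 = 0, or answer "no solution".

Check with w = 0 and x = 0 and z = 1 and v = 0 and u = 1 and y=1:
n1 = v OR u = 0 OR 1 = 1
n2 = n1 OR y = 1 OR 1 = 1
n3 = n2 OR y = 1 OR 1 = 1
n4 = z XOR n3 = 1 XOR 1 = 0
n5 = w AND n1 = 0 AND 1 = 0
n6 = x XOR n5 = 0 XOR 0 = 0
n7 = n6 OR n4 = 0 OR 0 = 0
So n7 = 0.

y=1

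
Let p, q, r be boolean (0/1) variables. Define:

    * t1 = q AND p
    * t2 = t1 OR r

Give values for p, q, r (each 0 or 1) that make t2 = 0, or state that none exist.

t2 = t1 OR r must be 0, so both t1 = 0 and r = 0.
t1 = q AND p must be 0, so at least one of q, p is 0.
Check with p=1, q=0, r=0:
t1 = q AND p = 0 AND 1 = 0
t2 = t1 OR r = 0 OR 0 = 0
So t2 = 0 as required.

p=1, q=0, r=0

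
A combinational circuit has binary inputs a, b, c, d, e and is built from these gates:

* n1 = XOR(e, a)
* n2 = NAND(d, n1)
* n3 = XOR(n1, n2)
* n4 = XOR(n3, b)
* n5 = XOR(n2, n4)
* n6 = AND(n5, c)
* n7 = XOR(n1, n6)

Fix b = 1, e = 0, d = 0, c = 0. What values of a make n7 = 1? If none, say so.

a=1

n7 = XOR(n1, n6) must be 1, so n1 and n6 differ.
Check with b = 1, e = 0, d = 0, c = 0 and a=1:
n1 = XOR(e, a) = XOR(0, 1) = 1
n2 = NAND(d, n1) = NAND(0, 1) = 1
n3 = XOR(n1, n2) = XOR(1, 1) = 0
n4 = XOR(n3, b) = XOR(0, 1) = 1
n5 = XOR(n2, n4) = XOR(1, 1) = 0
n6 = AND(n5, c) = AND(0, 0) = 0
n7 = XOR(n1, n6) = XOR(1, 0) = 1
So n7 = 1.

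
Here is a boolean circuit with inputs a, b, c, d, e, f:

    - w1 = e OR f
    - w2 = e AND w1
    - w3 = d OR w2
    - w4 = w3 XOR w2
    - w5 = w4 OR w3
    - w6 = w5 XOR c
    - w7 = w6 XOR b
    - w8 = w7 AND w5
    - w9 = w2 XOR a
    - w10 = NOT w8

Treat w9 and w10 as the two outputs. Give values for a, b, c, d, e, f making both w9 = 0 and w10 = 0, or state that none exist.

Check with a=1, b=1, c=1, d=1, e=1, f=0:
w1 = e OR f = 1 OR 0 = 1
w2 = e AND w1 = 1 AND 1 = 1
w3 = d OR w2 = 1 OR 1 = 1
w4 = w3 XOR w2 = 1 XOR 1 = 0
w5 = w4 OR w3 = 0 OR 1 = 1
w6 = w5 XOR c = 1 XOR 1 = 0
w7 = w6 XOR b = 0 XOR 1 = 1
w8 = w7 AND w5 = 1 AND 1 = 1
w9 = w2 XOR a = 1 XOR 1 = 0
w10 = NOT w8 = NOT 1 = 0
So w9 = 0 and w10 = 0.

a=1, b=1, c=1, d=1, e=1, f=0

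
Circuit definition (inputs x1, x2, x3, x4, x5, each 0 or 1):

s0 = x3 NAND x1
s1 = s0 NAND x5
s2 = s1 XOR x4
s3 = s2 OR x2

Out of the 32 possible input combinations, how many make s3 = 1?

24

s3 = s2 OR x2 must be 1, so at least one of s2, x2 is 1.
Enumerating the 32 input combinations, 24 give s3 = 1 and 8 give s3 = 0.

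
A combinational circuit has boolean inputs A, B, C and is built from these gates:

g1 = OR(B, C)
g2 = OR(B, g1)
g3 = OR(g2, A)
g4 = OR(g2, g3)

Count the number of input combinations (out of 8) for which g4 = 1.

7

g4 = OR(g2, g3) must be 1, so at least one of g2, g3 is 1.
Enumerating the 8 input combinations, 7 give g4 = 1 and 1 give g4 = 0.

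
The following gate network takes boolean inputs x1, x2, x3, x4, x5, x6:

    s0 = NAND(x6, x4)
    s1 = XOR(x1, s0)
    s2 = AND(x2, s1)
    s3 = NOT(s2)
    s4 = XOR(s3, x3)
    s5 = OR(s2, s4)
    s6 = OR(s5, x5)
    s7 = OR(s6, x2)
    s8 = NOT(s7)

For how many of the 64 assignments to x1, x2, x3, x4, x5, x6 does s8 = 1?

s8 = NOT(s7) must be 1, so s7 = 0.
s7 = OR(s6, x2) must be 0, so both s6 = 0 and x2 = 0.
Enumerating the 64 input combinations, 8 give s8 = 1 and 56 give s8 = 0.

8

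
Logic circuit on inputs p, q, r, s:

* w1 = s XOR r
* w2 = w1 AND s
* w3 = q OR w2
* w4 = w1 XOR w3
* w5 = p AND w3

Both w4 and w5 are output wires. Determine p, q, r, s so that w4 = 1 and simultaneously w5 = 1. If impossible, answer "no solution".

p=1 q=1 r=1 s=1

Check with p=1 q=1 r=1 s=1:
w1 = s XOR r = 1 XOR 1 = 0
w2 = w1 AND s = 0 AND 1 = 0
w3 = q OR w2 = 1 OR 0 = 1
w4 = w1 XOR w3 = 0 XOR 1 = 1
w5 = p AND w3 = 1 AND 1 = 1
So w4 = 1 and w5 = 1.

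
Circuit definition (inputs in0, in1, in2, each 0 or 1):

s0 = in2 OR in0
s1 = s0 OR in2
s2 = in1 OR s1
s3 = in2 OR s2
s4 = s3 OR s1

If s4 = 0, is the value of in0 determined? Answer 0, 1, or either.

s4 = s3 OR s1 must be 0, so both s3 = 0 and s1 = 0.
s3 = in2 OR s2 must be 0, so both in2 = 0 and s2 = 0.
s1 = s0 OR in2 must be 0, so both s0 = 0 and in2 = 0.
Every assignment with s4 = 0 has in0 = 0; there are 1 such assignment(s).
  in0=0, in1=0, in2=0

0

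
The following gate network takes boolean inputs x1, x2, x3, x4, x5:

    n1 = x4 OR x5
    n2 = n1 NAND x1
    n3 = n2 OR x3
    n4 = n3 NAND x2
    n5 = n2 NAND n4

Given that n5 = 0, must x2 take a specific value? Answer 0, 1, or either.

0

n5 = n2 NAND n4 must be 0, so both n2 = 1 and n4 = 1.
n2 = n1 NAND x1 must be 1, so at least one of n1, x1 is 0.
Every assignment with n5 = 0 has x2 = 0; there are 10 such assignment(s).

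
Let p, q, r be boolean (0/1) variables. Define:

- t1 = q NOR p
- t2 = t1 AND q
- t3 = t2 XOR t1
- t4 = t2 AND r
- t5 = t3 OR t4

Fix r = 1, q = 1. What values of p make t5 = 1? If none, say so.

With r = 1, q = 1 fixed, none of the 2 settings of p give t5 = 1.
For example, with p=1:
t1 = q NOR p = 1 NOR 1 = 0
t2 = t1 AND q = 0 AND 1 = 0
t3 = t2 XOR t1 = 0 XOR 0 = 0
t4 = t2 AND r = 0 AND 1 = 0
t5 = t3 OR t4 = 0 OR 0 = 0
giving t5 = 0 ≠ 1.

no solution exists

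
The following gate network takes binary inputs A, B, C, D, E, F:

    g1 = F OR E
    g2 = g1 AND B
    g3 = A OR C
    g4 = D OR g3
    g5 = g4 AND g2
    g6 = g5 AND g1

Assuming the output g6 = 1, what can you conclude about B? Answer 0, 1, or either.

g6 = g5 AND g1 must be 1, so both g5 = 1 and g1 = 1.
g5 = g4 AND g2 must be 1, so both g4 = 1 and g2 = 1.
Every assignment with g6 = 1 has B = 1; there are 21 such assignment(s).

1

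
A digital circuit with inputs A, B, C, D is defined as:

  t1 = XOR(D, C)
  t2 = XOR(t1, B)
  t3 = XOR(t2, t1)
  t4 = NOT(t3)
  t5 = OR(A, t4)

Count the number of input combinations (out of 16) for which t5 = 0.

4

t5 = OR(A, t4) must be 0, so both A = 0 and t4 = 0.
Enumerating the 16 input combinations, 4 give t5 = 0 and 12 give t5 = 1.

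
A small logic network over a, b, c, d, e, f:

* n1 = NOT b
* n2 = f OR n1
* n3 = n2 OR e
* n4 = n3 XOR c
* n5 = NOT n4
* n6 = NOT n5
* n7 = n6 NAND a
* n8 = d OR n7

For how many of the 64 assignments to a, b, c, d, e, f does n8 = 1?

n8 = d OR n7 must be 1, so at least one of d, n7 is 1.
Enumerating the 64 input combinations, 56 give n8 = 1 and 8 give n8 = 0.

56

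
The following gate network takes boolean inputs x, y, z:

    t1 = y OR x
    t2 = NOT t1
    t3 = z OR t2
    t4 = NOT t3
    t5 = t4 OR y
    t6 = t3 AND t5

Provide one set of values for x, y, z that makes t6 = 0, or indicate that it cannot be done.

x=0 y=0 z=1

t6 = t3 AND t5 must be 0, so at least one of t3, t5 is 0.
Check with x=0 y=0 z=1:
t1 = y OR x = 0 OR 0 = 0
t2 = NOT t1 = NOT 0 = 1
t3 = z OR t2 = 1 OR 1 = 1
t4 = NOT t3 = NOT 1 = 0
t5 = t4 OR y = 0 OR 0 = 0
t6 = t3 AND t5 = 1 AND 0 = 0
So t6 = 0 as required.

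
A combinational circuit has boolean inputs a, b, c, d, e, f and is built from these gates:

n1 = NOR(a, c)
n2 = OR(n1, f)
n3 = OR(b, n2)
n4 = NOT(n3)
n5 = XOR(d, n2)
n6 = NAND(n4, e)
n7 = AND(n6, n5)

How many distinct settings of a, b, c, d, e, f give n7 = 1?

29

n7 = AND(n6, n5) must be 1, so both n6 = 1 and n5 = 1.
Enumerating the 64 input combinations, 29 give n7 = 1 and 35 give n7 = 0.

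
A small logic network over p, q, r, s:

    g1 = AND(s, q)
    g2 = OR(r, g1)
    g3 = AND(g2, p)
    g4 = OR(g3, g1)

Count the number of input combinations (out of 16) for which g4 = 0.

g4 = OR(g3, g1) must be 0, so both g3 = 0 and g1 = 0.
g3 = AND(g2, p) must be 0, so at least one of g2, p is 0.
Enumerating the 16 input combinations, 9 give g4 = 0 and 7 give g4 = 1.

9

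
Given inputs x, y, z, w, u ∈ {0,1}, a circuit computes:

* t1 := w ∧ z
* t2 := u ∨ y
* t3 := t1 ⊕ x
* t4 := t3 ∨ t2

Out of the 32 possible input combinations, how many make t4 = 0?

t4 = t3 ∨ t2 must be 0, so both t3 = 0 and t2 = 0.
Enumerating the 32 input combinations, 4 give t4 = 0 and 28 give t4 = 1.

4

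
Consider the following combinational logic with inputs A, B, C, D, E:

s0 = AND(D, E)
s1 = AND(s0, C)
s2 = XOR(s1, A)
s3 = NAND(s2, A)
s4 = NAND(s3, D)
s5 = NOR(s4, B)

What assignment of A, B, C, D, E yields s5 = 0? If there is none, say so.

A=1, B=0, C=0, D=1, E=1

Check with A=1, B=0, C=0, D=1, E=1:
s0 = AND(D, E) = AND(1, 1) = 1
s1 = AND(s0, C) = AND(1, 0) = 0
s2 = XOR(s1, A) = XOR(0, 1) = 1
s3 = NAND(s2, A) = NAND(1, 1) = 0
s4 = NAND(s3, D) = NAND(0, 1) = 1
s5 = NOR(s4, B) = NOR(1, 0) = 0
So s5 = 0 as required.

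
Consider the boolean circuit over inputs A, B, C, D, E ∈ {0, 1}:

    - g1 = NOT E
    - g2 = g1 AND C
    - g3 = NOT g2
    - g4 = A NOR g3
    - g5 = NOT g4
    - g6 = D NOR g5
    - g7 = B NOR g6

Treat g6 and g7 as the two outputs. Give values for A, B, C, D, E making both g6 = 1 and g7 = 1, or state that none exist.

Across all 32 input combinations, none give both g6 = 1 and g7 = 1.

no solution exists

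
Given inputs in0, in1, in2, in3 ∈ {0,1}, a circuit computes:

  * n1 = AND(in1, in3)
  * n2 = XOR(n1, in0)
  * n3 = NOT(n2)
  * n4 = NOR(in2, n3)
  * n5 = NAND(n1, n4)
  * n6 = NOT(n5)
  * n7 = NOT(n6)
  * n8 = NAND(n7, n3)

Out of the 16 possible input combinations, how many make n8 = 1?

8

n8 = NAND(n7, n3) must be 1, so at least one of n7, n3 is 0.
Enumerating the 16 input combinations, 8 give n8 = 1 and 8 give n8 = 0.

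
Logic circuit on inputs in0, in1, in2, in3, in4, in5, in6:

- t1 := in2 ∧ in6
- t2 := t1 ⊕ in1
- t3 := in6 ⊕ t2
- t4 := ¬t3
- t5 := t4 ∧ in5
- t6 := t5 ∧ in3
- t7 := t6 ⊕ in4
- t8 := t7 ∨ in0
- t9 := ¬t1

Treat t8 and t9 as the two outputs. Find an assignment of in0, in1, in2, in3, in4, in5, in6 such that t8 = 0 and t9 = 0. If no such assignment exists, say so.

Check with in0=0, in1=1, in2=1, in3=1, in4=0, in5=0, in6=1:
t1 = in2 ∧ in6 = 1 ∧ 1 = 1
t2 = t1 ⊕ in1 = 1 ⊕ 1 = 0
t3 = in6 ⊕ t2 = 1 ⊕ 0 = 1
t4 = ¬t3 = ¬1 = 0
t5 = t4 ∧ in5 = 0 ∧ 0 = 0
t6 = t5 ∧ in3 = 0 ∧ 1 = 0
t7 = t6 ⊕ in4 = 0 ⊕ 0 = 0
t8 = t7 ∨ in0 = 0 ∨ 0 = 0
t9 = ¬t1 = ¬1 = 0
So t8 = 0 and t9 = 0.

in0=0, in1=1, in2=1, in3=1, in4=0, in5=0, in6=1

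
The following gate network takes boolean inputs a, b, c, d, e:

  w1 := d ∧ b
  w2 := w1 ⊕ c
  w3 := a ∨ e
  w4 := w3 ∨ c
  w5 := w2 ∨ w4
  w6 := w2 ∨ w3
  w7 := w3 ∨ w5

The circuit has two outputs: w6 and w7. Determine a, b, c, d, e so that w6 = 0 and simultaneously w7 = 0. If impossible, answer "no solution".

Check with a=0, b=1, c=0, d=0, e=0:
w1 = d ∧ b = 0 ∧ 1 = 0
w2 = w1 ⊕ c = 0 ⊕ 0 = 0
w3 = a ∨ e = 0 ∨ 0 = 0
w4 = w3 ∨ c = 0 ∨ 0 = 0
w5 = w2 ∨ w4 = 0 ∨ 0 = 0
w6 = w2 ∨ w3 = 0 ∨ 0 = 0
w7 = w3 ∨ w5 = 0 ∨ 0 = 0
So w6 = 0 and w7 = 0.

a=0, b=1, c=0, d=0, e=0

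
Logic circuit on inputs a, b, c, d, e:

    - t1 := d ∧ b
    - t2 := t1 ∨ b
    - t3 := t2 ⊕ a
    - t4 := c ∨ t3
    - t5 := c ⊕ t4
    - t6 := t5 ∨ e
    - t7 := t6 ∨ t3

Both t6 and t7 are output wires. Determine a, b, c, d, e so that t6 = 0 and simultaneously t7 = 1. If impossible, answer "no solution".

Check with a=0, b=1, c=1, d=1, e=0:
t1 = d ∧ b = 1 ∧ 1 = 1
t2 = t1 ∨ b = 1 ∨ 1 = 1
t3 = t2 ⊕ a = 1 ⊕ 0 = 1
t4 = c ∨ t3 = 1 ∨ 1 = 1
t5 = c ⊕ t4 = 1 ⊕ 1 = 0
t6 = t5 ∨ e = 0 ∨ 0 = 0
t7 = t6 ∨ t3 = 0 ∨ 1 = 1
So t6 = 0 and t7 = 1.

a=0, b=1, c=1, d=1, e=0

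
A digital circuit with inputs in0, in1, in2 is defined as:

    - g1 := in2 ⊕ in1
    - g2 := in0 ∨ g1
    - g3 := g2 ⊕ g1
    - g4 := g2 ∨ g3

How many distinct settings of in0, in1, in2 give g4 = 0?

g4 = g2 ∨ g3 must be 0, so both g2 = 0 and g3 = 0.
g2 = in0 ∨ g1 must be 0, so both in0 = 0 and g1 = 0.
Satisfying assignments:
  in0=0, in1=0, in2=0
  in0=0, in1=1, in2=1

2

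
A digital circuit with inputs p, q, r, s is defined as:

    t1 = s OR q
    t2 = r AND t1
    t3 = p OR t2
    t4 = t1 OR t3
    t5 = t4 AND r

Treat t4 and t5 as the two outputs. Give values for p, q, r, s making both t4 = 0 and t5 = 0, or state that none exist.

p=0 q=0 r=1 s=0

Check with p=0 q=0 r=1 s=0:
t1 = s OR q = 0 OR 0 = 0
t2 = r AND t1 = 1 AND 0 = 0
t3 = p OR t2 = 0 OR 0 = 0
t4 = t1 OR t3 = 0 OR 0 = 0
t5 = t4 AND r = 0 AND 1 = 0
So t4 = 0 and t5 = 0.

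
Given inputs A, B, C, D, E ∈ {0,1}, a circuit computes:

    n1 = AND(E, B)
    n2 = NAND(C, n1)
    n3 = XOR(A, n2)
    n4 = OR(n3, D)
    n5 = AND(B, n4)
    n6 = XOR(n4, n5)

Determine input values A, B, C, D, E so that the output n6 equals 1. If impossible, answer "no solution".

Check with A=0 B=0 C=1 D=0 E=1:
n1 = AND(E, B) = AND(1, 0) = 0
n2 = NAND(C, n1) = NAND(1, 0) = 1
n3 = XOR(A, n2) = XOR(0, 1) = 1
n4 = OR(n3, D) = OR(1, 0) = 1
n5 = AND(B, n4) = AND(0, 1) = 0
n6 = XOR(n4, n5) = XOR(1, 0) = 1
So n6 = 1 as required.

A=0 B=0 C=1 D=0 E=1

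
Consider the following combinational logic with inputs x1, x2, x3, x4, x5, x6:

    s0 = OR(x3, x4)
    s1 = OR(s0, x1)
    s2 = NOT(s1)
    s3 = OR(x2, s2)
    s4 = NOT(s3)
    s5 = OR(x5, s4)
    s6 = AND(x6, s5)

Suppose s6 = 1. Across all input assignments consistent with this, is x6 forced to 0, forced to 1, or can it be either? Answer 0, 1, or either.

s6 = AND(x6, s5) must be 1, so both x6 = 1 and s5 = 1.
Every assignment with s6 = 1 has x6 = 1; there are 23 such assignment(s).

1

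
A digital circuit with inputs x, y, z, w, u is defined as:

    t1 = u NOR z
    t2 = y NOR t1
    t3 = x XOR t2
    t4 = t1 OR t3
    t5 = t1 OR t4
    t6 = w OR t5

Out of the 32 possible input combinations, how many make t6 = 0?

t6 = w OR t5 must be 0, so both w = 0 and t5 = 0.
Satisfying assignments:
  x=0, y=1, z=0, w=0, u=1
  x=0, y=1, z=1, w=0, u=0
  x=0, y=1, z=1, w=0, u=1
  x=1, y=0, z=0, w=0, u=1
  x=1, y=0, z=1, w=0, u=0
  x=1, y=0, z=1, w=0, u=1

6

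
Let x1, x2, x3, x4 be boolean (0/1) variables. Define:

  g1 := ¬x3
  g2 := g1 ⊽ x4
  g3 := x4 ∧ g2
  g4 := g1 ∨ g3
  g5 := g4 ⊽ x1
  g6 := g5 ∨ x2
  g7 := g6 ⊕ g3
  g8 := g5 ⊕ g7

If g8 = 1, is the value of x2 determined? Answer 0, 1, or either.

1

g8 = g5 ⊕ g7 must be 1, so g5 and g7 differ.
Every assignment with g8 = 1 has x2 = 1; there are 6 such assignment(s).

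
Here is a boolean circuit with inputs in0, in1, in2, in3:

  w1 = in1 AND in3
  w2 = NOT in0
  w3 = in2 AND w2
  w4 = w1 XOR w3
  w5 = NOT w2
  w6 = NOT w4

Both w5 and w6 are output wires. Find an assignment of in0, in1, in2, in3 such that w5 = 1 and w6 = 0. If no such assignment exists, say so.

in0=1 in1=1 in2=0 in3=1

Check with in0=1 in1=1 in2=0 in3=1:
w1 = in1 AND in3 = 1 AND 1 = 1
w2 = NOT in0 = NOT 1 = 0
w3 = in2 AND w2 = 0 AND 0 = 0
w4 = w1 XOR w3 = 1 XOR 0 = 1
w5 = NOT w2 = NOT 0 = 1
w6 = NOT w4 = NOT 1 = 0
So w5 = 1 and w6 = 0.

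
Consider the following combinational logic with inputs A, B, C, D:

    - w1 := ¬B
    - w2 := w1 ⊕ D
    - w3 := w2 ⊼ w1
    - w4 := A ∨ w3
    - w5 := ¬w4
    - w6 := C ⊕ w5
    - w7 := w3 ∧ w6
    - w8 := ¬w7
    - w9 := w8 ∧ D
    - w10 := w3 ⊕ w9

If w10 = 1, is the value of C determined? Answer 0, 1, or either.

either

Both values of C occur among assignments with w10 = 1:
  C=0: A=0, B=1, C=0, D=0
  C=1: A=0, B=0, C=1, D=1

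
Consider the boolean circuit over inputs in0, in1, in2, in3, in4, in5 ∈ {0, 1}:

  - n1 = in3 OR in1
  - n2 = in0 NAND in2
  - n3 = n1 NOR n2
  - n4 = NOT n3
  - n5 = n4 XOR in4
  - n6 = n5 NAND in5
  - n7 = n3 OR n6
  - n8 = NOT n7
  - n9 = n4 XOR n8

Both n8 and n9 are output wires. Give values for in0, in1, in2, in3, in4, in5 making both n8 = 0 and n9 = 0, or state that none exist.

Check with in0=1 in1=0 in2=1 in3=0 in4=1 in5=1:
n1 = in3 OR in1 = 0 OR 0 = 0
n2 = in0 NAND in2 = 1 NAND 1 = 0
n3 = n1 NOR n2 = 0 NOR 0 = 1
n4 = NOT n3 = NOT 1 = 0
n5 = n4 XOR in4 = 0 XOR 1 = 1
n6 = n5 NAND in5 = 1 NAND 1 = 0
n7 = n3 OR n6 = 1 OR 0 = 1
n8 = NOT n7 = NOT 1 = 0
n9 = n4 XOR n8 = 0 XOR 0 = 0
So n8 = 0 and n9 = 0.

in0=1 in1=0 in2=1 in3=0 in4=1 in5=1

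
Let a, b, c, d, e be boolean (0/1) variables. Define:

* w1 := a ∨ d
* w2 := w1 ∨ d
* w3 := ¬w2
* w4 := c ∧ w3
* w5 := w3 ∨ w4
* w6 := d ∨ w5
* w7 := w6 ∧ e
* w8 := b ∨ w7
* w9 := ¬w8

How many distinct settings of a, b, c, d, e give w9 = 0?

w9 = ¬w8 must be 0, so w8 = 1.
Enumerating the 32 input combinations, 22 give w9 = 0 and 10 give w9 = 1.

22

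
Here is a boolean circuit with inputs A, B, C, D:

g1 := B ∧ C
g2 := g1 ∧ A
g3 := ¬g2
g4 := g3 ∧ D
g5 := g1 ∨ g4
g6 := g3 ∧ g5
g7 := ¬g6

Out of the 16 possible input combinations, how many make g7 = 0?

8

g7 = ¬g6 must be 0, so g6 = 1.
Enumerating the 16 input combinations, 8 give g7 = 0 and 8 give g7 = 1.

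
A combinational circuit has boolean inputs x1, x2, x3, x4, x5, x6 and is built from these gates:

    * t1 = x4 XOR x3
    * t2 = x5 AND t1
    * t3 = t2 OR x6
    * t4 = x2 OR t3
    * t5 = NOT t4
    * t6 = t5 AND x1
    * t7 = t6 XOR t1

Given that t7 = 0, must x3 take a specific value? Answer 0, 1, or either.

Both values of x3 occur among assignments with t7 = 0:
  x3=0: x1=0, x2=0, x3=0, x4=0, x5=0, x6=0
  x3=1: x1=0, x2=0, x3=1, x4=1, x5=0, x6=0

either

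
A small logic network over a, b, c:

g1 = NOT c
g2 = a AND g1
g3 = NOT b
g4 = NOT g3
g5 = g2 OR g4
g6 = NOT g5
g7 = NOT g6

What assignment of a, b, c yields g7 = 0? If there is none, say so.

Check with a=1, b=0, c=1:
g1 = NOT c = NOT 1 = 0
g2 = a AND g1 = 1 AND 0 = 0
g3 = NOT b = NOT 0 = 1
g4 = NOT g3 = NOT 1 = 0
g5 = g2 OR g4 = 0 OR 0 = 0
g6 = NOT g5 = NOT 0 = 1
g7 = NOT g6 = NOT 1 = 0
So g7 = 0 as required.

a=1, b=0, c=1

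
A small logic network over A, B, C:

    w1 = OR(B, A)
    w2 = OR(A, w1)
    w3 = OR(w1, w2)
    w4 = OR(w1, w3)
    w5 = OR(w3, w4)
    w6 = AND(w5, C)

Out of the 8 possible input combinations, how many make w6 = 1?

3

w6 = AND(w5, C) must be 1, so both w5 = 1 and C = 1.
w5 = OR(w3, w4) must be 1, so at least one of w3, w4 is 1.
Enumerating the 8 input combinations, 3 give w6 = 1 and 5 give w6 = 0.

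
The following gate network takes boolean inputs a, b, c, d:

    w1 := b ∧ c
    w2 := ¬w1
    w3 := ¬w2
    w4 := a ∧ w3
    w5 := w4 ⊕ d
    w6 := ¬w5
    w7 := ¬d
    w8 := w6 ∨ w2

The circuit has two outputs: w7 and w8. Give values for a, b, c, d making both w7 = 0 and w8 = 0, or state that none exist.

Check with a=0 b=1 c=1 d=1:
w1 = b ∧ c = 1 ∧ 1 = 1
w2 = ¬w1 = ¬1 = 0
w3 = ¬w2 = ¬0 = 1
w4 = a ∧ w3 = 0 ∧ 1 = 0
w5 = w4 ⊕ d = 0 ⊕ 1 = 1
w6 = ¬w5 = ¬1 = 0
w7 = ¬d = ¬1 = 0
w8 = w6 ∨ w2 = 0 ∨ 0 = 0
So w7 = 0 and w8 = 0.

a=0 b=1 c=1 d=1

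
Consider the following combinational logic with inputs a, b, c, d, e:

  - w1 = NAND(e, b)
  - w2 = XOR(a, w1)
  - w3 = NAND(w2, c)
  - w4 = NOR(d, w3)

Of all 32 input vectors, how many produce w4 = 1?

4

w4 = NOR(d, w3) must be 1, so both d = 0 and w3 = 0.
w3 = NAND(w2, c) must be 0, so both w2 = 1 and c = 1.
w2 = XOR(a, w1) must be 1, so a and w1 differ.
Satisfying assignments:
  a=0, b=0, c=1, d=0, e=0
  a=0, b=0, c=1, d=0, e=1
  a=0, b=1, c=1, d=0, e=0
  a=1, b=1, c=1, d=0, e=1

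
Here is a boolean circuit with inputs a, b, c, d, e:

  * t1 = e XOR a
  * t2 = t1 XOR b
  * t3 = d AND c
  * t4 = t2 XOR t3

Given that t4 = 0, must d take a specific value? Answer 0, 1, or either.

Both values of d occur among assignments with t4 = 0:
  d=0: a=0, b=0, c=0, d=0, e=0
  d=1: a=0, b=0, c=0, d=1, e=0

either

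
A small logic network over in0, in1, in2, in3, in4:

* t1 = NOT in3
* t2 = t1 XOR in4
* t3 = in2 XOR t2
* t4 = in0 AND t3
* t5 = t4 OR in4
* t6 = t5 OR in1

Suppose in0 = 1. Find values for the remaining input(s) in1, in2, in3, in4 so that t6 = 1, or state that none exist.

in1=0, in2=0, in3=0, in4=1

t6 = t5 OR in1 must be 1, so at least one of t5, in1 is 1.
Check with in0 = 1 and in1=0, in2=0, in3=0, in4=1:
t1 = NOT in3 = NOT 0 = 1
t2 = t1 XOR in4 = 1 XOR 1 = 0
t3 = in2 XOR t2 = 0 XOR 0 = 0
t4 = in0 AND t3 = 1 AND 0 = 0
t5 = t4 OR in4 = 0 OR 1 = 1
t6 = t5 OR in1 = 1 OR 0 = 1
So t6 = 1.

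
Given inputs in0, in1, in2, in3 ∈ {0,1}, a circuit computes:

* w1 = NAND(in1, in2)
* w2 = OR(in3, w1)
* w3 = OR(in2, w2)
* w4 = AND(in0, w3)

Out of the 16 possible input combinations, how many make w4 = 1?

w4 = AND(in0, w3) must be 1, so both in0 = 1 and w3 = 1.
Enumerating the 16 input combinations, 8 give w4 = 1 and 8 give w4 = 0.

8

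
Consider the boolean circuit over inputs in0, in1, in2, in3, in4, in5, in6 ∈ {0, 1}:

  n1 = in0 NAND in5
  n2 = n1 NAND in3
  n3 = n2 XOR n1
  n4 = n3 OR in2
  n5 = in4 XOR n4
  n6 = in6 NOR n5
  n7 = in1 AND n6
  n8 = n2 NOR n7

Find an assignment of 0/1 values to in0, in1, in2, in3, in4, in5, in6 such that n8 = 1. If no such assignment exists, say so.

in0=1 in1=1 in2=0 in3=1 in4=0 in5=0 in6=1

Check with in0=1 in1=1 in2=0 in3=1 in4=0 in5=0 in6=1:
n1 = in0 NAND in5 = 1 NAND 0 = 1
n2 = n1 NAND in3 = 1 NAND 1 = 0
n3 = n2 XOR n1 = 0 XOR 1 = 1
n4 = n3 OR in2 = 1 OR 0 = 1
n5 = in4 XOR n4 = 0 XOR 1 = 1
n6 = in6 NOR n5 = 1 NOR 1 = 0
n7 = in1 AND n6 = 1 AND 0 = 0
n8 = n2 NOR n7 = 0 NOR 0 = 1
So n8 = 1 as required.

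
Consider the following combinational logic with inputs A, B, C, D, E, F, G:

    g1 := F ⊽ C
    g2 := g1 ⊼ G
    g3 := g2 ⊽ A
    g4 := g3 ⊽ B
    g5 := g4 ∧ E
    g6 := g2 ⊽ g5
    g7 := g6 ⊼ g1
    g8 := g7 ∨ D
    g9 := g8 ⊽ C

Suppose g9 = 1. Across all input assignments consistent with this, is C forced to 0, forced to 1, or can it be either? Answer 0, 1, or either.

0

g9 = g8 ⊽ C must be 1, so both g8 = 0 and C = 0.
Every assignment with g9 = 1 has C = 0; there are 7 such assignment(s).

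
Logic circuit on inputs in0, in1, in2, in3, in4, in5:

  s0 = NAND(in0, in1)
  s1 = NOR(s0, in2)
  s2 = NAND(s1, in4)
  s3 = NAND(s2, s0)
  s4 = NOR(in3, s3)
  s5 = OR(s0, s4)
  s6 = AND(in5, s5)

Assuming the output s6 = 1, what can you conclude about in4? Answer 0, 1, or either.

Both values of in4 occur among assignments with s6 = 1:
  in4=0: in0=0, in1=0, in2=0, in3=0, in4=0, in5=1
  in4=1: in0=0, in1=0, in2=0, in3=0, in4=1, in5=1

either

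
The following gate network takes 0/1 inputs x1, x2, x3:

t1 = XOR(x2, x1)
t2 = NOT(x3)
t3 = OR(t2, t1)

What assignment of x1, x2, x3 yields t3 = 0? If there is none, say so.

x1=0 x2=0 x3=1

t3 = OR(t2, t1) must be 0, so both t2 = 0 and t1 = 0.
t2 = NOT(x3) must be 0, so x3 = 1.
Check with x1=0 x2=0 x3=1:
t1 = XOR(x2, x1) = XOR(0, 0) = 0
t2 = NOT(x3) = NOT 1 = 0
t3 = OR(t2, t1) = OR(0, 0) = 0
So t3 = 0 as required.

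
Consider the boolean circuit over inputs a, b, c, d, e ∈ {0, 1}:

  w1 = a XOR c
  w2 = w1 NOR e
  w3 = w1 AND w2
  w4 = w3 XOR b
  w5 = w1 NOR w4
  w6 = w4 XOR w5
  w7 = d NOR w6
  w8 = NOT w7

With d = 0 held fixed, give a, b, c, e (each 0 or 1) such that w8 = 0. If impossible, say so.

a=0, b=0, c=1, e=0

Check with d = 0 and a=0, b=0, c=1, e=0:
w1 = a XOR c = 0 XOR 1 = 1
w2 = w1 NOR e = 1 NOR 0 = 0
w3 = w1 AND w2 = 1 AND 0 = 0
w4 = w3 XOR b = 0 XOR 0 = 0
w5 = w1 NOR w4 = 1 NOR 0 = 0
w6 = w4 XOR w5 = 0 XOR 0 = 0
w7 = d NOR w6 = 0 NOR 0 = 1
w8 = NOT w7 = NOT 1 = 0
So w8 = 0.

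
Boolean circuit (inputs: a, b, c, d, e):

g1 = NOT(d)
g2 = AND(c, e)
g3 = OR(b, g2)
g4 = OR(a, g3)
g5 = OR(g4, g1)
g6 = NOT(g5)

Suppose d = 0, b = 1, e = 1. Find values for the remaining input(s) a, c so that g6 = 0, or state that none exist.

a=0, c=1

Check with d = 0, b = 1, e = 1 and a=0, c=1:
g1 = NOT(d) = NOT 0 = 1
g2 = AND(c, e) = AND(1, 1) = 1
g3 = OR(b, g2) = OR(1, 1) = 1
g4 = OR(a, g3) = OR(0, 1) = 1
g5 = OR(g4, g1) = OR(1, 1) = 1
g6 = NOT(g5) = NOT 1 = 0
So g6 = 0.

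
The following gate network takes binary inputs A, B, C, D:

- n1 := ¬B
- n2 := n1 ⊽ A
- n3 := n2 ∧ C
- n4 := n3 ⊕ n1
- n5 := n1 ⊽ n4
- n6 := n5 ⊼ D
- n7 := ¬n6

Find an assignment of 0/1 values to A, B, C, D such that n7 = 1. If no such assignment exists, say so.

A=1 B=1 C=1 D=1

Check with A=1 B=1 C=1 D=1:
n1 = ¬B = ¬1 = 0
n2 = n1 ⊽ A = 0 ⊽ 1 = 0
n3 = n2 ∧ C = 0 ∧ 1 = 0
n4 = n3 ⊕ n1 = 0 ⊕ 0 = 0
n5 = n1 ⊽ n4 = 0 ⊽ 0 = 1
n6 = n5 ⊼ D = 1 ⊼ 1 = 0
n7 = ¬n6 = ¬0 = 1
So n7 = 1 as required.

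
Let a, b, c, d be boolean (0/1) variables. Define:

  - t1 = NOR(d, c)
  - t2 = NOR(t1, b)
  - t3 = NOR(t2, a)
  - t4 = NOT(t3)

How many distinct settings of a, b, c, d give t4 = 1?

t4 = NOT(t3) must be 1, so t3 = 0.
t3 = NOR(t2, a) must be 0, so at least one of t2, a is 1.
Enumerating the 16 input combinations, 11 give t4 = 1 and 5 give t4 = 0.

11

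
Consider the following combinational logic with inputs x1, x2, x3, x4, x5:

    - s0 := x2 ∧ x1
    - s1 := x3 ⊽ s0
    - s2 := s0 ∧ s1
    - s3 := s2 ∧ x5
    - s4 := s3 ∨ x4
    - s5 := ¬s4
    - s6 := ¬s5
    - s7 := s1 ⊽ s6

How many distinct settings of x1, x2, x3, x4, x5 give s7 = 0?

22

s7 = s1 ⊽ s6 must be 0, so at least one of s1, s6 is 1.
Enumerating the 32 input combinations, 22 give s7 = 0 and 10 give s7 = 1.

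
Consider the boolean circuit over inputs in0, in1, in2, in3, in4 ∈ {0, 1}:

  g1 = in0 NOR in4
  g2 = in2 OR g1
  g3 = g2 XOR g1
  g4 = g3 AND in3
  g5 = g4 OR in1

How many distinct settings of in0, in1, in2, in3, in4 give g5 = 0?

g5 = g4 OR in1 must be 0, so both g4 = 0 and in1 = 0.
g4 = g3 AND in3 must be 0, so at least one of g3, in3 is 0.
Enumerating the 32 input combinations, 13 give g5 = 0 and 19 give g5 = 1.

13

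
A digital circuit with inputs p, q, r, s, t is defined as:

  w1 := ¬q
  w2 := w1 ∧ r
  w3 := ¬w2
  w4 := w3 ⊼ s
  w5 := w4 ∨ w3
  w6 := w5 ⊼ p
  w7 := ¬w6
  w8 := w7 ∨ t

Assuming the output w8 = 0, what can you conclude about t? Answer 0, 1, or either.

0

w8 = w7 ∨ t must be 0, so both w7 = 0 and t = 0.
w7 = ¬w6 must be 0, so w6 = 1.
w6 = w5 ⊼ p must be 1, so at least one of w5, p is 0.
Every assignment with w8 = 0 has t = 0; there are 8 such assignment(s).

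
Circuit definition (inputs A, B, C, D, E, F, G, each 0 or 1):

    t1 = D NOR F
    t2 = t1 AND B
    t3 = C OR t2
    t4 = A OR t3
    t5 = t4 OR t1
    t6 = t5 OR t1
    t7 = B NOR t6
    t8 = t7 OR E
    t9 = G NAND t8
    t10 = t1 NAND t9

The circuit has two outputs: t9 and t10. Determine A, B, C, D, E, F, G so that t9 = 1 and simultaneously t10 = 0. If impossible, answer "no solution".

A=0, B=1, C=1, D=0, E=1, F=0, G=0

Check with A=0, B=1, C=1, D=0, E=1, F=0, G=0:
t1 = D NOR F = 0 NOR 0 = 1
t2 = t1 AND B = 1 AND 1 = 1
t3 = C OR t2 = 1 OR 1 = 1
t4 = A OR t3 = 0 OR 1 = 1
t5 = t4 OR t1 = 1 OR 1 = 1
t6 = t5 OR t1 = 1 OR 1 = 1
t7 = B NOR t6 = 1 NOR 1 = 0
t8 = t7 OR E = 0 OR 1 = 1
t9 = G NAND t8 = 0 NAND 1 = 1
t10 = t1 NAND t9 = 1 NAND 1 = 0
So t9 = 1 and t10 = 0.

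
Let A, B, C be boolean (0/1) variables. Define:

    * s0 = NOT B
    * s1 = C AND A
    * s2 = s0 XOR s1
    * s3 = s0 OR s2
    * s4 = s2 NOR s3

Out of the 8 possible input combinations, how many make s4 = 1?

s4 = s2 NOR s3 must be 1, so both s2 = 0 and s3 = 0.
s2 = s0 XOR s1 must be 0, so s0 and s1 are equal.
Satisfying assignments:
  A=0, B=1, C=0
  A=0, B=1, C=1
  A=1, B=1, C=0

3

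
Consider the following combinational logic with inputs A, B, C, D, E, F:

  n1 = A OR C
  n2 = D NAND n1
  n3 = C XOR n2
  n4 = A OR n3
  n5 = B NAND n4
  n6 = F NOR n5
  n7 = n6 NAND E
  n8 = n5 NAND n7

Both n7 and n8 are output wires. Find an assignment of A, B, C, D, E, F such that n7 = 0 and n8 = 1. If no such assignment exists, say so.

A=1, B=1, C=1, D=0, E=1, F=0

Check with A=1, B=1, C=1, D=0, E=1, F=0:
n1 = A OR C = 1 OR 1 = 1
n2 = D NAND n1 = 0 NAND 1 = 1
n3 = C XOR n2 = 1 XOR 1 = 0
n4 = A OR n3 = 1 OR 0 = 1
n5 = B NAND n4 = 1 NAND 1 = 0
n6 = F NOR n5 = 0 NOR 0 = 1
n7 = n6 NAND E = 1 NAND 1 = 0
n8 = n5 NAND n7 = 0 NAND 0 = 1
So n7 = 0 and n8 = 1.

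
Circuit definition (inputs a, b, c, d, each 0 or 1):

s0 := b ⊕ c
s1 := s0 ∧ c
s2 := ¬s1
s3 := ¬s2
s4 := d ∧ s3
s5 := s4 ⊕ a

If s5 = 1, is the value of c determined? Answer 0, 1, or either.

Both values of c occur among assignments with s5 = 1:
  c=0: a=1, b=0, c=0, d=0
  c=1: a=0, b=0, c=1, d=1

either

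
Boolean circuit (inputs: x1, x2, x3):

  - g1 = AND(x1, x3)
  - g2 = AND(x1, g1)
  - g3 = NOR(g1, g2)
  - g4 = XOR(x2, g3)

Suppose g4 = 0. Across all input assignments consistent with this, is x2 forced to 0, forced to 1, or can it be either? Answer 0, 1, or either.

either

Both values of x2 occur among assignments with g4 = 0:
  x2=0: x1=1, x2=0, x3=1
  x2=1: x1=0, x2=1, x3=0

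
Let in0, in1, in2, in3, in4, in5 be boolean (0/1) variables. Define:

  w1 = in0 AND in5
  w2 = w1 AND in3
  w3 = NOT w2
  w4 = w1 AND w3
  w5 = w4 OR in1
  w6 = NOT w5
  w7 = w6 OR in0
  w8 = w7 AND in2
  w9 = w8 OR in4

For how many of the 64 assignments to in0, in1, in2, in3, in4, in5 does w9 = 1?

44

w9 = w8 OR in4 must be 1, so at least one of w8, in4 is 1.
Enumerating the 64 input combinations, 44 give w9 = 1 and 20 give w9 = 0.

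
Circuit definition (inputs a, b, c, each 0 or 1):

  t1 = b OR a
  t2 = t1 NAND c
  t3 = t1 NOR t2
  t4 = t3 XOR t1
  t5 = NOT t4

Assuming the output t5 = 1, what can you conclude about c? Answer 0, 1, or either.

either

Both values of c occur among assignments with t5 = 1:
  c=0: a=0, b=0, c=0
  c=1: a=0, b=0, c=1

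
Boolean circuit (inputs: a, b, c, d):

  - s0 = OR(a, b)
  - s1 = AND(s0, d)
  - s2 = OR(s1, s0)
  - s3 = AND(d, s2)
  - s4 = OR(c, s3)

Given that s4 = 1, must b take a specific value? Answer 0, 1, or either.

either

Both values of b occur among assignments with s4 = 1:
  b=0: a=0, b=0, c=1, d=0
  b=1: a=0, b=1, c=0, d=1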